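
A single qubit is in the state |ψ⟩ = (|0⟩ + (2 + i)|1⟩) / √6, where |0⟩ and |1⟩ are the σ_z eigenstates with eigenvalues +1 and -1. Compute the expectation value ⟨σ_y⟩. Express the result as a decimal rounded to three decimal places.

⟨σ_y⟩ = 2 Im(a* b)/(|a|²+|b|²) with a = 1, b = (2 + i).
a* b = (2 + i), so ⟨σ_y⟩ = 2/6.

0.333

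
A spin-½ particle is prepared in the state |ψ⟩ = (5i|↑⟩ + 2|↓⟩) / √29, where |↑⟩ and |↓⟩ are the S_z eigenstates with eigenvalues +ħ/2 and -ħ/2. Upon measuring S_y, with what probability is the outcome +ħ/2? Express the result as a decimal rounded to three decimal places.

0.155

|+y⟩ = (|↑⟩ + i|↓⟩)/√2, so ⟨+y|ψ⟩ = (3i) / (√2·√29).
P = |3i|² / 58 = 9/58.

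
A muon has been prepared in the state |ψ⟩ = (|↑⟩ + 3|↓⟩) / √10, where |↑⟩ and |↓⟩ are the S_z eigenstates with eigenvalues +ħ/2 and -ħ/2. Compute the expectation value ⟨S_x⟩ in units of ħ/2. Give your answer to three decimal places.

0.600

⟨σ_x⟩ = 2 Re(a* b)/(|a|²+|b|²) with a = 1, b = 3.
a* b = 3, so ⟨σ_x⟩ = 6/10.
⟨S_x⟩ = (ħ/2)·⟨σ_x⟩.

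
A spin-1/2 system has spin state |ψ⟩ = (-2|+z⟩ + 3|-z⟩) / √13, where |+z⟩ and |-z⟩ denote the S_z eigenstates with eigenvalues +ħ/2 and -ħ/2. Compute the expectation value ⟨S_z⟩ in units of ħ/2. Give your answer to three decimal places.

-0.385

⟨σ_z⟩ = |a|² - |b|² divided by |a|²+|b|², with a, b the |+z⟩, |-z⟩ amplitudes.
= (4 - 9)/13 = -5/13.
⟨S_z⟩ = (ħ/2)·⟨σ_z⟩.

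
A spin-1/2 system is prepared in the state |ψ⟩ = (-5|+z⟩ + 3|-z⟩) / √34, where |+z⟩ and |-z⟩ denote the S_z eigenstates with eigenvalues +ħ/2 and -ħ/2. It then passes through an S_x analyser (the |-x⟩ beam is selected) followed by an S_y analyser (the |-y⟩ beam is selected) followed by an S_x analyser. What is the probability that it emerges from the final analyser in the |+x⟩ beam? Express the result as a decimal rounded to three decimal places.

First analyser (S_x): P(|-x⟩) = |⟨-x|ψ⟩|² = 64/68.
After stage 1 the state is |-x⟩; P(|-y⟩) = |⟨-y|-x⟩|² = 1/2.
After stage 2 the state is |-y⟩; P(|+x⟩) = |⟨+x|-y⟩|² = 1/2.
Joint probability = 64/68 × 1/2 × 1/2 = 0.235.

0.235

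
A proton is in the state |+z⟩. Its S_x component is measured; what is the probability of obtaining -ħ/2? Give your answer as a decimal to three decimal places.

0.500

In the S_z basis, |+z⟩ = |↑⟩ and |-x⟩ = (|↑⟩ - |↓⟩)/√2.
|⟨-x|+z⟩|² = 1/2.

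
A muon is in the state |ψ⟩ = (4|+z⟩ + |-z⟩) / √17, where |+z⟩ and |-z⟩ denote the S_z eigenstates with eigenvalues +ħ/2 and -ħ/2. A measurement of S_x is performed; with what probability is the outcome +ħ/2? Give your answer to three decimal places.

|+x⟩ = (|+z⟩ + |-z⟩)/√2, so ⟨+x|ψ⟩ = (5) / (√2·√17).
P = |5|² / 34 = 25/34.

0.735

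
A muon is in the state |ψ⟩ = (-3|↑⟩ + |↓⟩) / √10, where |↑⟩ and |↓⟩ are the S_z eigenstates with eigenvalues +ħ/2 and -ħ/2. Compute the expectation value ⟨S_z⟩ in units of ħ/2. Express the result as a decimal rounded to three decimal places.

0.800

⟨σ_z⟩ = |a|² - |b|² divided by |a|²+|b|², with a, b the |↑⟩, |↓⟩ amplitudes.
= (9 - 1)/10 = 8/10.
⟨S_z⟩ = (ħ/2)·⟨σ_z⟩.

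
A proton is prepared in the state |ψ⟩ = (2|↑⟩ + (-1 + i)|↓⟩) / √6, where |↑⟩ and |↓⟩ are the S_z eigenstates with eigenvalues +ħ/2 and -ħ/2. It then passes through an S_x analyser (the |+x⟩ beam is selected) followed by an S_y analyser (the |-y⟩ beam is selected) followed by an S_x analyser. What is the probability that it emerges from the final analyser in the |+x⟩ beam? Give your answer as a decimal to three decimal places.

First analyser (S_x): P(|+x⟩) = |⟨+x|ψ⟩|² = 2/12.
After stage 1 the state is |+x⟩; P(|-y⟩) = |⟨-y|+x⟩|² = 1/2.
After stage 2 the state is |-y⟩; P(|+x⟩) = |⟨+x|-y⟩|² = 1/2.
Joint probability = 2/12 × 1/2 × 1/2 = 0.042.

0.042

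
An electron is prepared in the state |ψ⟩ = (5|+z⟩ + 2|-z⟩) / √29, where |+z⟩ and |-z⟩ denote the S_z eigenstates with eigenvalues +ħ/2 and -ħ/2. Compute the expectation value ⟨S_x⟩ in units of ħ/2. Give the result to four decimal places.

⟨σ_x⟩ = 2 Re(a* b)/(|a|²+|b|²) with a = 5, b = 2.
a* b = 10, so ⟨σ_x⟩ = 20/29.
⟨S_x⟩ = (ħ/2)·⟨σ_x⟩.

0.6897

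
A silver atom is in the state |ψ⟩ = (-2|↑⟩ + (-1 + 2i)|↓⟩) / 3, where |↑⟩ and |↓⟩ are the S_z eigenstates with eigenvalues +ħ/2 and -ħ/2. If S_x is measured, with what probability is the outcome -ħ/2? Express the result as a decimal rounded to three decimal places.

0.278

|-x⟩ = (|↑⟩ - |↓⟩)/√2, so ⟨-x|ψ⟩ = (-1 - 2i) / (√2·3).
P = |-1 - 2i|² / 18 = 5/18.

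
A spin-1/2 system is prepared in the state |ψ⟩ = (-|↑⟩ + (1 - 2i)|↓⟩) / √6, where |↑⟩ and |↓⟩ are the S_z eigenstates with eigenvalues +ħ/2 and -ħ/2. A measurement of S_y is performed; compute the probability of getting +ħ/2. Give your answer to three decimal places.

|+y⟩ = (|↑⟩ + i|↓⟩)/√2, so ⟨+y|ψ⟩ = (-3 - i) / (√2·√6).
P = |-3 - i|² / 12 = 10/12.

0.833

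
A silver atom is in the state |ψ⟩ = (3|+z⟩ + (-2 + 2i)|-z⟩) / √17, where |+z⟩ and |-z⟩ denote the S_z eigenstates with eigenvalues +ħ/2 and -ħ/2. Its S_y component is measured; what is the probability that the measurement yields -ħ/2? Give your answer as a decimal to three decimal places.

0.147

|-y⟩ = (|+z⟩ - i|-z⟩)/√2, so ⟨-y|ψ⟩ = (1 - 2i) / (√2·√17).
P = |1 - 2i|² / 34 = 5/34.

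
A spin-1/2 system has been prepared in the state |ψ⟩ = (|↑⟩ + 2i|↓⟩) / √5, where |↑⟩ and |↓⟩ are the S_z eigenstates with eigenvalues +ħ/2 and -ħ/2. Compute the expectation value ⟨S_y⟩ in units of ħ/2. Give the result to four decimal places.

0.8000

⟨σ_y⟩ = 2 Im(a* b)/(|a|²+|b|²) with a = 1, b = 2i.
a* b = 2i, so ⟨σ_y⟩ = 4/5.
⟨S_y⟩ = (ħ/2)·⟨σ_y⟩.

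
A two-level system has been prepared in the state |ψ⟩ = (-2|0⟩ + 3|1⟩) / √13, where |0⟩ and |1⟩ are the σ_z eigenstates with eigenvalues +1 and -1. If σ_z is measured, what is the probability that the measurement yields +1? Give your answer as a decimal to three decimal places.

0.308

The +1 outcome corresponds to |0⟩. Its amplitude in |ψ⟩ is -2/√13.
P = |-2|² / 13 = 4/13.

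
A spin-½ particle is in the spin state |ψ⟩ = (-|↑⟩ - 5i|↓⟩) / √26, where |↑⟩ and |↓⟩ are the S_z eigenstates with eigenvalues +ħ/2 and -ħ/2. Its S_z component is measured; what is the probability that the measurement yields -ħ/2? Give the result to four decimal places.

The -ħ/2 outcome corresponds to |↓⟩. Its amplitude in |ψ⟩ is -5i/√26.
P = |-5i|² / 26 = 25/26.

0.9615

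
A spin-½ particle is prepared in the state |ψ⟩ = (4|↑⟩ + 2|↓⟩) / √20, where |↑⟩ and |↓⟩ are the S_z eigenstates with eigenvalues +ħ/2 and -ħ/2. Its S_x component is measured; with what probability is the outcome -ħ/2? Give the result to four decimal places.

|-x⟩ = (|↑⟩ - |↓⟩)/√2, so ⟨-x|ψ⟩ = (2) / (√2·√20).
P = |2|² / 40 = 4/40.

0.1000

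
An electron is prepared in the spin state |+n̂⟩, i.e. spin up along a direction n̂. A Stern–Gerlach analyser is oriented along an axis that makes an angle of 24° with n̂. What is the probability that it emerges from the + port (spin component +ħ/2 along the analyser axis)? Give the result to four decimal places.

For spin-½, the probability of finding spin-up along an axis at angle θ to the initial spin direction is cos²(θ/2); spin-down is sin²(θ/2).
θ = 24°, so P = cos²(12°) ≈ 0.9568.

0.9568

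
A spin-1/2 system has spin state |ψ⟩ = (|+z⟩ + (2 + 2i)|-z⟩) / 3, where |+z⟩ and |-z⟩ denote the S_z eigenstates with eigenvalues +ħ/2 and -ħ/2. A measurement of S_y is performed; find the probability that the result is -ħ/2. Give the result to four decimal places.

0.2778

|-y⟩ = (|+z⟩ - i|-z⟩)/√2, so ⟨-y|ψ⟩ = (-1 + 2i) / (√2·3).
P = |-1 + 2i|² / 18 = 5/18.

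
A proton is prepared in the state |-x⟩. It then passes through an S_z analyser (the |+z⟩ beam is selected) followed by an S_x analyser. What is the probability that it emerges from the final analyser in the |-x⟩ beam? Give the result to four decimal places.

0.2500

First analyser (S_z): from |-x⟩, P(|+z⟩) = 1/2.
After stage 1 the state is |+z⟩; P(|-x⟩) = |⟨-x|+z⟩|² = 1/2.
Joint probability = 1/2 × 1/2 = 0.2500.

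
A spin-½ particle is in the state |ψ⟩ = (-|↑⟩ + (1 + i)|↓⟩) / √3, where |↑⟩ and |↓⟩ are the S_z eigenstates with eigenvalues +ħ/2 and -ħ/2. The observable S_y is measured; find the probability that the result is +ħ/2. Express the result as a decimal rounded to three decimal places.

|+y⟩ = (|↑⟩ + i|↓⟩)/√2, so ⟨+y|ψ⟩ = (-i) / (√2·√3).
P = |-i|² / 6 = 1/6.

0.167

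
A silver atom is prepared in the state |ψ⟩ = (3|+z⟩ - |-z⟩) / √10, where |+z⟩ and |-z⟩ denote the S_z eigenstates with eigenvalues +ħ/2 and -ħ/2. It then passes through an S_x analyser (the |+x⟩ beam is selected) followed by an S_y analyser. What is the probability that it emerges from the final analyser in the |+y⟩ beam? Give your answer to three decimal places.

First analyser (S_x): P(|+x⟩) = |⟨+x|ψ⟩|² = 4/20.
After stage 1 the state is |+x⟩; P(|+y⟩) = |⟨+y|+x⟩|² = 1/2.
Joint probability = 4/20 × 1/2 = 0.100.

0.100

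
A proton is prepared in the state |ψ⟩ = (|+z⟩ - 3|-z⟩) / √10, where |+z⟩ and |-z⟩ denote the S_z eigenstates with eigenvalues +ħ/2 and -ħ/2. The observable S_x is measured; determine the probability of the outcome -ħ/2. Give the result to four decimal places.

|-x⟩ = (|+z⟩ - |-z⟩)/√2, so ⟨-x|ψ⟩ = (4) / (√2·√10).
P = |4|² / 20 = 16/20.

0.8000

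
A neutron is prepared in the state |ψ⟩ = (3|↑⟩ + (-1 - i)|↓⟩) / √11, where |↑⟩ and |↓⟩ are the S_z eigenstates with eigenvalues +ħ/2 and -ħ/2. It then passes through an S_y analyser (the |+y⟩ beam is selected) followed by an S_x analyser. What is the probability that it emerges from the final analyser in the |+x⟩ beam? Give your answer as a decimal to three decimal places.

First analyser (S_y): P(|+y⟩) = |⟨+y|ψ⟩|² = 5/22.
After stage 1 the state is |+y⟩; P(|+x⟩) = |⟨+x|+y⟩|² = 1/2.
Joint probability = 5/22 × 1/2 = 0.114.

0.114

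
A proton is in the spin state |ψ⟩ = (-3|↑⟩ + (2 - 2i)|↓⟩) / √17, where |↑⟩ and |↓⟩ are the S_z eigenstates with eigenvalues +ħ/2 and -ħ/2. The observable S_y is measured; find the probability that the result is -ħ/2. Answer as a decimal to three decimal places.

|-y⟩ = (|↑⟩ - i|↓⟩)/√2, so ⟨-y|ψ⟩ = (-1 + 2i) / (√2·√17).
P = |-1 + 2i|² / 34 = 5/34.

0.147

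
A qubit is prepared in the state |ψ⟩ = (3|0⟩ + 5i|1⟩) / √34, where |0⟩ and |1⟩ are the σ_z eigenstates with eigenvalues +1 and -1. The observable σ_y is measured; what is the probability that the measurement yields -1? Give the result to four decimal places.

|-y⟩ = (|0⟩ - i|1⟩)/√2, so ⟨-y|ψ⟩ = (-2) / (√2·√34).
P = |-2|² / 68 = 4/68.

0.0588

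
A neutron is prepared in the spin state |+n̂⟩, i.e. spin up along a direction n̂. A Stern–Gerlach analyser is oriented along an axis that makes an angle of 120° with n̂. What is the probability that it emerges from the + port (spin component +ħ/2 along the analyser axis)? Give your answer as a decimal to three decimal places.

For spin-½, the probability of finding spin-up along an axis at angle θ to the initial spin direction is cos²(θ/2); spin-down is sin²(θ/2).
θ = 120°, so P = cos²(60°) ≈ 0.250.

0.250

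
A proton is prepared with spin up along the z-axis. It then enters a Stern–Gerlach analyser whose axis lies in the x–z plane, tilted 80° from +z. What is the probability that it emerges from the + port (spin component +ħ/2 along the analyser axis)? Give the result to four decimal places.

For spin-½, the probability of finding spin-up along an axis at angle θ to the initial spin direction is cos²(θ/2); spin-down is sin²(θ/2).
θ = 80°, so P = cos²(40°) ≈ 0.5868.

0.5868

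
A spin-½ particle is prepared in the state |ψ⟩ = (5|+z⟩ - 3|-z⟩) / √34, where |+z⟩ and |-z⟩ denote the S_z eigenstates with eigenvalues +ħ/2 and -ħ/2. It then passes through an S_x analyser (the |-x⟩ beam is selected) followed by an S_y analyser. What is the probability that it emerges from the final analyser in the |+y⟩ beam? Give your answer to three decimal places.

First analyser (S_x): P(|-x⟩) = |⟨-x|ψ⟩|² = 64/68.
After stage 1 the state is |-x⟩; P(|+y⟩) = |⟨+y|-x⟩|² = 1/2.
Joint probability = 64/68 × 1/2 = 0.471.

0.471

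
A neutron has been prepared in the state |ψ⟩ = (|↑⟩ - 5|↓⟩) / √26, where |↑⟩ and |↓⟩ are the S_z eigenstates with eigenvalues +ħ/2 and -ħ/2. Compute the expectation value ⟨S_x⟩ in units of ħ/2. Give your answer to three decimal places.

⟨σ_x⟩ = 2 Re(a* b)/(|a|²+|b|²) with a = 1, b = -5.
a* b = -5, so ⟨σ_x⟩ = -10/26.
⟨S_x⟩ = (ħ/2)·⟨σ_x⟩.

-0.385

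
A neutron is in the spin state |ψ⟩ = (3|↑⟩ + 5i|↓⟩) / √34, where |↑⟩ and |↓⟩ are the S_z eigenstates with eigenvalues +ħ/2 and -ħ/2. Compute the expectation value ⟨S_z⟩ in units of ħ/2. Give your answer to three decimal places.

⟨σ_z⟩ = |a|² - |b|² divided by |a|²+|b|², with a, b the |↑⟩, |↓⟩ amplitudes.
= (9 - 25)/34 = -16/34.
⟨S_z⟩ = (ħ/2)·⟨σ_z⟩.

-0.471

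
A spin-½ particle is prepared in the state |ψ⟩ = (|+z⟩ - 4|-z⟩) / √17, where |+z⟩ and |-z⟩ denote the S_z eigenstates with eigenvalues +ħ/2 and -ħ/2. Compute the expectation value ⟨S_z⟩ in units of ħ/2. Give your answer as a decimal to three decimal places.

-0.882

⟨σ_z⟩ = |a|² - |b|² divided by |a|²+|b|², with a, b the |+z⟩, |-z⟩ amplitudes.
= (1 - 16)/17 = -15/17.
⟨S_z⟩ = (ħ/2)·⟨σ_z⟩.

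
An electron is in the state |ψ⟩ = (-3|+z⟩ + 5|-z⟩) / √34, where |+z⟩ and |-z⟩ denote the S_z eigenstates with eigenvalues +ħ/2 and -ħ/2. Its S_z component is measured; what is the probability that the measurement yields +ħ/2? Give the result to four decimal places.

0.2647

The +ħ/2 outcome corresponds to |+z⟩. Its amplitude in |ψ⟩ is -3/√34.
P = |-3|² / 34 = 9/34.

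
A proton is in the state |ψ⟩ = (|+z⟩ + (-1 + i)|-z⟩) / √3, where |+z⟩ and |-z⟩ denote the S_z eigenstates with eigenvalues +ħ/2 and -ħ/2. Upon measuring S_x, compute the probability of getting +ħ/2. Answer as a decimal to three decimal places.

|+x⟩ = (|+z⟩ + |-z⟩)/√2, so ⟨+x|ψ⟩ = (i) / (√2·√3).
P = |i|² / 6 = 1/6.

0.167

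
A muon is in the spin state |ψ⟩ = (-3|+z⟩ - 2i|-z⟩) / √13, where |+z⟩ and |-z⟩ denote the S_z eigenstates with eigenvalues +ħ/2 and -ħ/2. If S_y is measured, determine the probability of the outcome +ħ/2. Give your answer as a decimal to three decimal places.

|+y⟩ = (|+z⟩ + i|-z⟩)/√2, so ⟨+y|ψ⟩ = (-5) / (√2·√13).
P = |-5|² / 26 = 25/26.

0.962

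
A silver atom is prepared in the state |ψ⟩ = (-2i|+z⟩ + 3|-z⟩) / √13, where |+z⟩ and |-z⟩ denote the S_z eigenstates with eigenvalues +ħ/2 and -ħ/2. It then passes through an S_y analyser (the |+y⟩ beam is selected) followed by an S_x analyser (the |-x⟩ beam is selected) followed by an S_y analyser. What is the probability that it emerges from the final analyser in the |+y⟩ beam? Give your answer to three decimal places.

First analyser (S_y): P(|+y⟩) = |⟨+y|ψ⟩|² = 25/26.
After stage 1 the state is |+y⟩; P(|-x⟩) = |⟨-x|+y⟩|² = 1/2.
After stage 2 the state is |-x⟩; P(|+y⟩) = |⟨+y|-x⟩|² = 1/2.
Joint probability = 25/26 × 1/2 × 1/2 = 0.240.

0.240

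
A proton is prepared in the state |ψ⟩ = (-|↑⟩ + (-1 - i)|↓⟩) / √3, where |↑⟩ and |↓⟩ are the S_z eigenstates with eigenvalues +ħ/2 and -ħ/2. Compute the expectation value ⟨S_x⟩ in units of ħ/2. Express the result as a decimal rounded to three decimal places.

⟨σ_x⟩ = 2 Re(a* b)/(|a|²+|b|²) with a = -1, b = (-1 - i).
a* b = (1 + i), so ⟨σ_x⟩ = 2/3.
⟨S_x⟩ = (ħ/2)·⟨σ_x⟩.

0.667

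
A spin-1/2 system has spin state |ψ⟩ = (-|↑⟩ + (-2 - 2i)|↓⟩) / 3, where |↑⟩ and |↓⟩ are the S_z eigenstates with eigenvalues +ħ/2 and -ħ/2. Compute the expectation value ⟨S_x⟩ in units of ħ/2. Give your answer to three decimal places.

0.444

⟨σ_x⟩ = 2 Re(a* b)/(|a|²+|b|²) with a = -1, b = (-2 - 2i).
a* b = (2 + 2i), so ⟨σ_x⟩ = 4/9.
⟨S_x⟩ = (ħ/2)·⟨σ_x⟩.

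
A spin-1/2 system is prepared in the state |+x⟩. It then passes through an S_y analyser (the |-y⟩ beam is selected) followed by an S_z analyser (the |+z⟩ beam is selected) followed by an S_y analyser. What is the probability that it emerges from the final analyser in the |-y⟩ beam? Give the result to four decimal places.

First analyser (S_y): from |+x⟩, P(|-y⟩) = 1/2.
After stage 1 the state is |-y⟩; P(|+z⟩) = |⟨+z|-y⟩|² = 1/2.
After stage 2 the state is |+z⟩; P(|-y⟩) = |⟨-y|+z⟩|² = 1/2.
Joint probability = 1/2 × 1/2 × 1/2 = 0.1250.

0.1250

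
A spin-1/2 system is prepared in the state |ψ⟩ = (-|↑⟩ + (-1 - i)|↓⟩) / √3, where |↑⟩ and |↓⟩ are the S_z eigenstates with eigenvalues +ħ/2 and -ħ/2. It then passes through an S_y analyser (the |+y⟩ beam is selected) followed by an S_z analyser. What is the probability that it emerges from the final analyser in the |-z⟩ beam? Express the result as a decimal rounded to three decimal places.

First analyser (S_y): P(|+y⟩) = |⟨+y|ψ⟩|² = 5/6.
After stage 1 the state is |+y⟩; P(|-z⟩) = |⟨-z|+y⟩|² = 1/2.
Joint probability = 5/6 × 1/2 = 0.417.

0.417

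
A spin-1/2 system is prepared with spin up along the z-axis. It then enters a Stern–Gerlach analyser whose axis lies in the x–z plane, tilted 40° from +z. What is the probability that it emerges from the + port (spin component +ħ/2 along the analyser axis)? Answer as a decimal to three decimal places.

0.883

For spin-½, the probability of finding spin-up along an axis at angle θ to the initial spin direction is cos²(θ/2); spin-down is sin²(θ/2).
θ = 40°, so P = cos²(20°) ≈ 0.883.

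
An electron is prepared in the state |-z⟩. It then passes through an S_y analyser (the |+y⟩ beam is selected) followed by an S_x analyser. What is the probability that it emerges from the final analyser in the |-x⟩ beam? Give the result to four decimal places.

0.2500

First analyser (S_y): from |-z⟩, P(|+y⟩) = 1/2.
After stage 1 the state is |+y⟩; P(|-x⟩) = |⟨-x|+y⟩|² = 1/2.
Joint probability = 1/2 × 1/2 = 0.2500.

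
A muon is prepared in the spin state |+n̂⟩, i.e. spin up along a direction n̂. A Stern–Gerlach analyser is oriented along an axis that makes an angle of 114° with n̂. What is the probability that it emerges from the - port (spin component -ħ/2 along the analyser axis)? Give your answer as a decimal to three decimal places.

For spin-½, the probability of finding spin-up along an axis at angle θ to the initial spin direction is cos²(θ/2); spin-down is sin²(θ/2).
θ = 114°, so P = sin²(57°) ≈ 0.703.

0.703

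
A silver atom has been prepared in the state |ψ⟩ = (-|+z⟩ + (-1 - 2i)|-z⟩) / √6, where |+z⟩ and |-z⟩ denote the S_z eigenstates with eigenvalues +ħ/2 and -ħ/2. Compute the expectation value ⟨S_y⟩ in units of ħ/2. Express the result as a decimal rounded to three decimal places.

⟨σ_y⟩ = 2 Im(a* b)/(|a|²+|b|²) with a = -1, b = (-1 - 2i).
a* b = (1 + 2i), so ⟨σ_y⟩ = 4/6.
⟨S_y⟩ = (ħ/2)·⟨σ_y⟩.

0.667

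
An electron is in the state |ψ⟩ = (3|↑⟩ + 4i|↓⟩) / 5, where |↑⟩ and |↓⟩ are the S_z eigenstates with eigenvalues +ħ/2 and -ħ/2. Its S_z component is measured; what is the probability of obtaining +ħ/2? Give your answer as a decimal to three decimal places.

The +ħ/2 outcome corresponds to |↑⟩. Its amplitude in |ψ⟩ is 3/5.
P = |3|² / 25 = 9/25.

0.360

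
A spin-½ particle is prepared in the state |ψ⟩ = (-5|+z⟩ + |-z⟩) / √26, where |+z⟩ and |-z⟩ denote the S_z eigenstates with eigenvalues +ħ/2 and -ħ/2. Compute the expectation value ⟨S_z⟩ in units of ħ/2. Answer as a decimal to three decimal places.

⟨σ_z⟩ = |a|² - |b|² divided by |a|²+|b|², with a, b the |+z⟩, |-z⟩ amplitudes.
= (25 - 1)/26 = 24/26.
⟨S_z⟩ = (ħ/2)·⟨σ_z⟩.

0.923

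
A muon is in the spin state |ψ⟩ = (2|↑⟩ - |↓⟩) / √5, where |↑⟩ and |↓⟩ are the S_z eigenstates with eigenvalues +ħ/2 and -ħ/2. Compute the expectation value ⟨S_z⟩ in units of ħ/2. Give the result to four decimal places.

0.6000

⟨σ_z⟩ = |a|² - |b|² divided by |a|²+|b|², with a, b the |↑⟩, |↓⟩ amplitudes.
= (4 - 1)/5 = 3/5.
⟨S_z⟩ = (ħ/2)·⟨σ_z⟩.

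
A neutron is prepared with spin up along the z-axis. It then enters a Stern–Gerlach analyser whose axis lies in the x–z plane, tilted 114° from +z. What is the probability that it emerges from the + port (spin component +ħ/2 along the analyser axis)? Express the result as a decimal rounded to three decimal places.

For spin-½, the probability of finding spin-up along an axis at angle θ to the initial spin direction is cos²(θ/2); spin-down is sin²(θ/2).
θ = 114°, so P = cos²(57°) ≈ 0.297.

0.297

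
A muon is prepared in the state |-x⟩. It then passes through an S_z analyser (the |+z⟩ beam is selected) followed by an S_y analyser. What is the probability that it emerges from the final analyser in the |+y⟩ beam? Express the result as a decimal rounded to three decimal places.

First analyser (S_z): from |-x⟩, P(|+z⟩) = 1/2.
After stage 1 the state is |+z⟩; P(|+y⟩) = |⟨+y|+z⟩|² = 1/2.
Joint probability = 1/2 × 1/2 = 0.250.

0.250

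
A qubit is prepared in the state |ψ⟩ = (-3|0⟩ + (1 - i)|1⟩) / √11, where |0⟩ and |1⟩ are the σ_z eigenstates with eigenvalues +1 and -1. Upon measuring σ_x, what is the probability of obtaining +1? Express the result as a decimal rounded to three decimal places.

0.227

|+x⟩ = (|0⟩ + |1⟩)/√2, so ⟨+x|ψ⟩ = (-2 - i) / (√2·√11).
P = |-2 - i|² / 22 = 5/22.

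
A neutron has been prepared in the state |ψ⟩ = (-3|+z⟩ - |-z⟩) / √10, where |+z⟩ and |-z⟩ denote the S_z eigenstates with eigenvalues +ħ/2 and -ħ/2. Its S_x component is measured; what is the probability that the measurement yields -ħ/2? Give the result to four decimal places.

|-x⟩ = (|+z⟩ - |-z⟩)/√2, so ⟨-x|ψ⟩ = (-2) / (√2·√10).
P = |-2|² / 20 = 4/20.

0.2000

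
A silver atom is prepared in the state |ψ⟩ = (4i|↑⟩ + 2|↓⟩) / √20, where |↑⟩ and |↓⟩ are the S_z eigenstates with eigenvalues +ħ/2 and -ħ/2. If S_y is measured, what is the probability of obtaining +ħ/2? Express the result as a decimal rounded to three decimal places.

0.100

|+y⟩ = (|↑⟩ + i|↓⟩)/√2, so ⟨+y|ψ⟩ = (2i) / (√2·√20).
P = |2i|² / 40 = 4/40.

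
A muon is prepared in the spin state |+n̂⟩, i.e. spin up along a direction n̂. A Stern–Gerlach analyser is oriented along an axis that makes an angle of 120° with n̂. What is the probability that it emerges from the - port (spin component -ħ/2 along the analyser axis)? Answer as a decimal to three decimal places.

0.750

For spin-½, the probability of finding spin-up along an axis at angle θ to the initial spin direction is cos²(θ/2); spin-down is sin²(θ/2).
θ = 120°, so P = sin²(60°) ≈ 0.750.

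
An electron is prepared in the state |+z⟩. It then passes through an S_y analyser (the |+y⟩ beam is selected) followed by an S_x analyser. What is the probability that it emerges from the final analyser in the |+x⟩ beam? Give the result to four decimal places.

0.2500

First analyser (S_y): from |+z⟩, P(|+y⟩) = 1/2.
After stage 1 the state is |+y⟩; P(|+x⟩) = |⟨+x|+y⟩|² = 1/2.
Joint probability = 1/2 × 1/2 = 0.2500.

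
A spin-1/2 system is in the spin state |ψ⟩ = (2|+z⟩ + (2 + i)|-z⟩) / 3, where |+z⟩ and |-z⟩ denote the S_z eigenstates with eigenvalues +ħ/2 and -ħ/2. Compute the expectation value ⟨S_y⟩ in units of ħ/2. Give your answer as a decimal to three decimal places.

0.444

⟨σ_y⟩ = 2 Im(a* b)/(|a|²+|b|²) with a = 2, b = (2 + i).
a* b = (4 + 2i), so ⟨σ_y⟩ = 4/9.
⟨S_y⟩ = (ħ/2)·⟨σ_y⟩.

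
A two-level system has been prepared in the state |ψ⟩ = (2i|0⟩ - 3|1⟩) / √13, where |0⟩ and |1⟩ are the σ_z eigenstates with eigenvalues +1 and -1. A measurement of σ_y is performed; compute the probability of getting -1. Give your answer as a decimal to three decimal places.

0.038

|-y⟩ = (|0⟩ - i|1⟩)/√2, so ⟨-y|ψ⟩ = (-i) / (√2·√13).
P = |-i|² / 26 = 1/26.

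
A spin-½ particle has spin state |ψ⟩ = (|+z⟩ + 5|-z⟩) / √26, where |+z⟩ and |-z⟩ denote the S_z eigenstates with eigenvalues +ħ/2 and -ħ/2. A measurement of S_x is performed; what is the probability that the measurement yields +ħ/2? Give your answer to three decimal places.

|+x⟩ = (|+z⟩ + |-z⟩)/√2, so ⟨+x|ψ⟩ = (6) / (√2·√26).
P = |6|² / 52 = 36/52.

0.692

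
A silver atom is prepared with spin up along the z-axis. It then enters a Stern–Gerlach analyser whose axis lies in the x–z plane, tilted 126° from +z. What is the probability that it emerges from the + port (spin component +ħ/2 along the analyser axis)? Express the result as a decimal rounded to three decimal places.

For spin-½, the probability of finding spin-up along an axis at angle θ to the initial spin direction is cos²(θ/2); spin-down is sin²(θ/2).
θ = 126°, so P = cos²(63°) ≈ 0.206.

0.206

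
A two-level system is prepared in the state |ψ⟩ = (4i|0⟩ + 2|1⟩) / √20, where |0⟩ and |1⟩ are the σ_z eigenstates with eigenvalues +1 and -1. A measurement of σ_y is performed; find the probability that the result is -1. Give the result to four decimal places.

0.9000

|-y⟩ = (|0⟩ - i|1⟩)/√2, so ⟨-y|ψ⟩ = (6i) / (√2·√20).
P = |6i|² / 40 = 36/40.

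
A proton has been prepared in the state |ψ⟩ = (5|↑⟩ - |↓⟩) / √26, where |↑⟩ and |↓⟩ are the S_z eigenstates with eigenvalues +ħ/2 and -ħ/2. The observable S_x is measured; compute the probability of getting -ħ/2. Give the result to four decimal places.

0.6923

|-x⟩ = (|↑⟩ - |↓⟩)/√2, so ⟨-x|ψ⟩ = (6) / (√2·√26).
P = |6|² / 52 = 36/52.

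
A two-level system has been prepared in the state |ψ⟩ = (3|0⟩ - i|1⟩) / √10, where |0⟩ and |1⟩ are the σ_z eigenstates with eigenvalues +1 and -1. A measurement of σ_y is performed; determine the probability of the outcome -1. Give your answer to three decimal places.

|-y⟩ = (|0⟩ - i|1⟩)/√2, so ⟨-y|ψ⟩ = (4) / (√2·√10).
P = |4|² / 20 = 16/20.

0.800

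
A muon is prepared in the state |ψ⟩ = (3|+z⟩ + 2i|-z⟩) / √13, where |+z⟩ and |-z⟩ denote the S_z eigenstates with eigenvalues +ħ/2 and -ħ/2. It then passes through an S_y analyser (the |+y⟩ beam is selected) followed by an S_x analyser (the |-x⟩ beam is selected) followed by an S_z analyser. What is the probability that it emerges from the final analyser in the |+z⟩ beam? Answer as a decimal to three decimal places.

First analyser (S_y): P(|+y⟩) = |⟨+y|ψ⟩|² = 25/26.
After stage 1 the state is |+y⟩; P(|-x⟩) = |⟨-x|+y⟩|² = 1/2.
After stage 2 the state is |-x⟩; P(|+z⟩) = |⟨+z|-x⟩|² = 1/2.
Joint probability = 25/26 × 1/2 × 1/2 = 0.240.

0.240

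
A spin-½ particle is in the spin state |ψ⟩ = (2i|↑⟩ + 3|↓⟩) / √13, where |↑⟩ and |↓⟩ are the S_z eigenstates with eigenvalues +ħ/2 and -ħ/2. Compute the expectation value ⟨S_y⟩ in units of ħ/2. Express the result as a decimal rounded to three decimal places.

-0.923

⟨σ_y⟩ = 2 Im(a* b)/(|a|²+|b|²) with a = 2i, b = 3.
a* b = -6i, so ⟨σ_y⟩ = -12/13.
⟨S_y⟩ = (ħ/2)·⟨σ_y⟩.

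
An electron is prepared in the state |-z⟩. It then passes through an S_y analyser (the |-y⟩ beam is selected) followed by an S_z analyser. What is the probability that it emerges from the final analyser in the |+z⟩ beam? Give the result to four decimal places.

0.2500

First analyser (S_y): from |-z⟩, P(|-y⟩) = 1/2.
After stage 1 the state is |-y⟩; P(|+z⟩) = |⟨+z|-y⟩|² = 1/2.
Joint probability = 1/2 × 1/2 = 0.2500.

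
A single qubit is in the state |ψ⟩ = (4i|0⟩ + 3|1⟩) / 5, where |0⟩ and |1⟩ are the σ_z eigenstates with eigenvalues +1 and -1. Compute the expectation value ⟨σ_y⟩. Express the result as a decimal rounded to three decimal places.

⟨σ_y⟩ = 2 Im(a* b)/(|a|²+|b|²) with a = 4i, b = 3.
a* b = -12i, so ⟨σ_y⟩ = -24/25.

-0.960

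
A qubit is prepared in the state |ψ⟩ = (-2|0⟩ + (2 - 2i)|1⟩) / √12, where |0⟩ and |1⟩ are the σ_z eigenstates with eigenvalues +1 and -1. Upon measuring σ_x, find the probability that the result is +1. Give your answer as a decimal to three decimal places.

|+x⟩ = (|0⟩ + |1⟩)/√2, so ⟨+x|ψ⟩ = (-2i) / (√2·√12).
P = |-2i|² / 24 = 4/24.

0.167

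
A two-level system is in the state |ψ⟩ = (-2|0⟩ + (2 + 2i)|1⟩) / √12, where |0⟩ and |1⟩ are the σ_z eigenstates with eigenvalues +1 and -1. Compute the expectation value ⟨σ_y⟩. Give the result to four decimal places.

-0.6667

⟨σ_y⟩ = 2 Im(a* b)/(|a|²+|b|²) with a = -2, b = (2 + 2i).
a* b = (-4 - 4i), so ⟨σ_y⟩ = -8/12.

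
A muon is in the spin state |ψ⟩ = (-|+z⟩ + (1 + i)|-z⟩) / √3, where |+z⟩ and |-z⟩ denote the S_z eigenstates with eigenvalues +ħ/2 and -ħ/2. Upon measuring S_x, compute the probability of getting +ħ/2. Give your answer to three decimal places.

0.167

|+x⟩ = (|+z⟩ + |-z⟩)/√2, so ⟨+x|ψ⟩ = (i) / (√2·√3).
P = |i|² / 6 = 1/6.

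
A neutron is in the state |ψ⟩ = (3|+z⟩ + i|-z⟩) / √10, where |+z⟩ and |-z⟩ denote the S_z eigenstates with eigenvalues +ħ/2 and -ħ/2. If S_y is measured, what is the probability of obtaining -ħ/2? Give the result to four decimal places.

0.2000

|-y⟩ = (|+z⟩ - i|-z⟩)/√2, so ⟨-y|ψ⟩ = (2) / (√2·√10).
P = |2|² / 20 = 4/20.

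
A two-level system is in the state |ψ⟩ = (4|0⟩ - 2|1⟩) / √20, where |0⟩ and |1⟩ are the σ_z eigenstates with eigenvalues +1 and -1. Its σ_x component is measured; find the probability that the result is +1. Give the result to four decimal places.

0.1000

|+x⟩ = (|0⟩ + |1⟩)/√2, so ⟨+x|ψ⟩ = (2) / (√2·√20).
P = |2|² / 40 = 4/40.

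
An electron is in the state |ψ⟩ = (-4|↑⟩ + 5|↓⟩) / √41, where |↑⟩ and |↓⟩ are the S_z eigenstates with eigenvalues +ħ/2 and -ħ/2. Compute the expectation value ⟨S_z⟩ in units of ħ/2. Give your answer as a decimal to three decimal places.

⟨σ_z⟩ = |a|² - |b|² divided by |a|²+|b|², with a, b the |↑⟩, |↓⟩ amplitudes.
= (16 - 25)/41 = -9/41.
⟨S_z⟩ = (ħ/2)·⟨σ_z⟩.

-0.220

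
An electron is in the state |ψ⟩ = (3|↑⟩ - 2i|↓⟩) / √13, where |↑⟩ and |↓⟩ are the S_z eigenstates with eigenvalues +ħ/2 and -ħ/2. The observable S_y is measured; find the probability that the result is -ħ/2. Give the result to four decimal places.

0.9615

|-y⟩ = (|↑⟩ - i|↓⟩)/√2, so ⟨-y|ψ⟩ = (5) / (√2·√13).
P = |5|² / 26 = 25/26.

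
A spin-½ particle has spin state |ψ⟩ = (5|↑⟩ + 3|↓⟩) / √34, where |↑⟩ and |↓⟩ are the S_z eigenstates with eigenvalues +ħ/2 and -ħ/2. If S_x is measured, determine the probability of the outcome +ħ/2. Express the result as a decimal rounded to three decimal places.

0.941

|+x⟩ = (|↑⟩ + |↓⟩)/√2, so ⟨+x|ψ⟩ = (8) / (√2·√34).
P = |8|² / 68 = 64/68.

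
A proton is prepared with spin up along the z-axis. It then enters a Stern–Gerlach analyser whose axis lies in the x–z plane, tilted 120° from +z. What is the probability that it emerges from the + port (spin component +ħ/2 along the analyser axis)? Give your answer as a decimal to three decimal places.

For spin-½, the probability of finding spin-up along an axis at angle θ to the initial spin direction is cos²(θ/2); spin-down is sin²(θ/2).
θ = 120°, so P = cos²(60°) ≈ 0.250.

0.250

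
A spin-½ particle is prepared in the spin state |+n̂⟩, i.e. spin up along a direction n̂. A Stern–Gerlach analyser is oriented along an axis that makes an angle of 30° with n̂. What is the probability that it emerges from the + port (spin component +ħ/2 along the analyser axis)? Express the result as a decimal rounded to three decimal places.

0.933

For spin-½, the probability of finding spin-up along an axis at angle θ to the initial spin direction is cos²(θ/2); spin-down is sin²(θ/2).
θ = 30°, so P = cos²(15°) ≈ 0.933.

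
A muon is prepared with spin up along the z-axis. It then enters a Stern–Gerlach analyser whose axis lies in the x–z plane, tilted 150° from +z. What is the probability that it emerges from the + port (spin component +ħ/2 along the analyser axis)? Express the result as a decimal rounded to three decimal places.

0.067

For spin-½, the probability of finding spin-up along an axis at angle θ to the initial spin direction is cos²(θ/2); spin-down is sin²(θ/2).
θ = 150°, so P = cos²(75°) ≈ 0.067.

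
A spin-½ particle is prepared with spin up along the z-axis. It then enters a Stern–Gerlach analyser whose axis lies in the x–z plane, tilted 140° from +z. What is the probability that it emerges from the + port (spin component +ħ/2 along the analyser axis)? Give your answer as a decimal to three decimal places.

0.117

For spin-½, the probability of finding spin-up along an axis at angle θ to the initial spin direction is cos²(θ/2); spin-down is sin²(θ/2).
θ = 140°, so P = cos²(70°) ≈ 0.117.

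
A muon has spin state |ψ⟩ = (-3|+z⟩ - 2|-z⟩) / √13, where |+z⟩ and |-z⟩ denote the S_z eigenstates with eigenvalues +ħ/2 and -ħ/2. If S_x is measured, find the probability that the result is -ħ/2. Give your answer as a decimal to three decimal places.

|-x⟩ = (|+z⟩ - |-z⟩)/√2, so ⟨-x|ψ⟩ = (-1) / (√2·√13).
P = |-1|² / 26 = 1/26.

0.038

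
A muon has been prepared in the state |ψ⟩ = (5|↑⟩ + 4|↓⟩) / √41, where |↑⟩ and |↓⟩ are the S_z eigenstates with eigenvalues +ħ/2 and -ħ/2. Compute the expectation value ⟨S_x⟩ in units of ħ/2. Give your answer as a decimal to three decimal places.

⟨σ_x⟩ = 2 Re(a* b)/(|a|²+|b|²) with a = 5, b = 4.
a* b = 20, so ⟨σ_x⟩ = 40/41.
⟨S_x⟩ = (ħ/2)·⟨σ_x⟩.

0.976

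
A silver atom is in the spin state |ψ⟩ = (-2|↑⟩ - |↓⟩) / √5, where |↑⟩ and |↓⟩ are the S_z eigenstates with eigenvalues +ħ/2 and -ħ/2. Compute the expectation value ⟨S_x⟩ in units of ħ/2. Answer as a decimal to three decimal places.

0.800

⟨σ_x⟩ = 2 Re(a* b)/(|a|²+|b|²) with a = -2, b = -1.
a* b = 2, so ⟨σ_x⟩ = 4/5.
⟨S_x⟩ = (ħ/2)·⟨σ_x⟩.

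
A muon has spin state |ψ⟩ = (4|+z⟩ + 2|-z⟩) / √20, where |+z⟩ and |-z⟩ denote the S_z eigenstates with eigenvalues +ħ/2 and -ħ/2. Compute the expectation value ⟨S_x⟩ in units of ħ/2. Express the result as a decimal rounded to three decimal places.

⟨σ_x⟩ = 2 Re(a* b)/(|a|²+|b|²) with a = 4, b = 2.
a* b = 8, so ⟨σ_x⟩ = 16/20.
⟨S_x⟩ = (ħ/2)·⟨σ_x⟩.

0.800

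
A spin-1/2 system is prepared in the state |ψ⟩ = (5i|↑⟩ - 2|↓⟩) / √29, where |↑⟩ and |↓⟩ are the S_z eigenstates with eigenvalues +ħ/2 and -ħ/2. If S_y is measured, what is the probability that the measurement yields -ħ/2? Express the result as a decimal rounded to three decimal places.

|-y⟩ = (|↑⟩ - i|↓⟩)/√2, so ⟨-y|ψ⟩ = (3i) / (√2·√29).
P = |3i|² / 58 = 9/58.

0.155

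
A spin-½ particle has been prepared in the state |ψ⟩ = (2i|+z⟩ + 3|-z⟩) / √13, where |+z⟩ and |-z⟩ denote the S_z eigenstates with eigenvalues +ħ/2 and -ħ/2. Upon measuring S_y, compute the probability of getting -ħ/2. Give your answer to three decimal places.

0.962

|-y⟩ = (|+z⟩ - i|-z⟩)/√2, so ⟨-y|ψ⟩ = (5i) / (√2·√13).
P = |5i|² / 26 = 25/26.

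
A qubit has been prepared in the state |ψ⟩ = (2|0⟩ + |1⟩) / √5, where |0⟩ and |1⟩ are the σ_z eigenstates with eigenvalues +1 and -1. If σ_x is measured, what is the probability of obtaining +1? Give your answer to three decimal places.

|+x⟩ = (|0⟩ + |1⟩)/√2, so ⟨+x|ψ⟩ = (3) / (√2·√5).
P = |3|² / 10 = 9/10.

0.900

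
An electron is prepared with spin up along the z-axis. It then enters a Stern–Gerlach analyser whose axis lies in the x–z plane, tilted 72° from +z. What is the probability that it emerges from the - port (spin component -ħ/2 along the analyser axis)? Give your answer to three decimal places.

For spin-½, the probability of finding spin-up along an axis at angle θ to the initial spin direction is cos²(θ/2); spin-down is sin²(θ/2).
θ = 72°, so P = sin²(36°) ≈ 0.345.

0.345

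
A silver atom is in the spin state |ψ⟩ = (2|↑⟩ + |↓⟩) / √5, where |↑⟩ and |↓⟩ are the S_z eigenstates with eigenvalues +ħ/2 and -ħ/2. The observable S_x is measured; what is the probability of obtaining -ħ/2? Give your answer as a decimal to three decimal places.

|-x⟩ = (|↑⟩ - |↓⟩)/√2, so ⟨-x|ψ⟩ = (1) / (√2·√5).
P = |1|² / 10 = 1/10.

0.100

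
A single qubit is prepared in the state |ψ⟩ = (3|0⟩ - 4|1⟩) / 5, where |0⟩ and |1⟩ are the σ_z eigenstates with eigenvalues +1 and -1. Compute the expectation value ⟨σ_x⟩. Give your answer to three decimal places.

⟨σ_x⟩ = 2 Re(a* b)/(|a|²+|b|²) with a = 3, b = -4.
a* b = -12, so ⟨σ_x⟩ = -24/25.

-0.960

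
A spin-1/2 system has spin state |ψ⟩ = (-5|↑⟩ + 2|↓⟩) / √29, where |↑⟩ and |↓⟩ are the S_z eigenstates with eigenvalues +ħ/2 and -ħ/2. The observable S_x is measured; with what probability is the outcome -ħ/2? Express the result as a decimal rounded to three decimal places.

0.845

|-x⟩ = (|↑⟩ - |↓⟩)/√2, so ⟨-x|ψ⟩ = (-7) / (√2·√29).
P = |-7|² / 58 = 49/58.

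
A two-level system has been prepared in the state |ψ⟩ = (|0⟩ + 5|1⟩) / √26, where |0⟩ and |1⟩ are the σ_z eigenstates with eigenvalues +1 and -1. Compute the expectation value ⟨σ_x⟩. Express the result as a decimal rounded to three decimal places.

⟨σ_x⟩ = 2 Re(a* b)/(|a|²+|b|²) with a = 1, b = 5.
a* b = 5, so ⟨σ_x⟩ = 10/26.

0.385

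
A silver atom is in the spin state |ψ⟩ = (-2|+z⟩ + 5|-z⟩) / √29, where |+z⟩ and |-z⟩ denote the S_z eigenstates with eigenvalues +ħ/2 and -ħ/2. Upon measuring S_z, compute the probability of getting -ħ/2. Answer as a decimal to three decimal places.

0.862

The -ħ/2 outcome corresponds to |-z⟩. Its amplitude in |ψ⟩ is 5/√29.
P = |5|² / 29 = 25/29.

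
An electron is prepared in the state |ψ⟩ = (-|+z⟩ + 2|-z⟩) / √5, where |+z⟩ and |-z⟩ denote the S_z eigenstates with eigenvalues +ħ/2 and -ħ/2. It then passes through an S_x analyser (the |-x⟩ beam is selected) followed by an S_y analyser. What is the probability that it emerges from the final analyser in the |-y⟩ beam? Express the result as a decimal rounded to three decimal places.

0.450

First analyser (S_x): P(|-x⟩) = |⟨-x|ψ⟩|² = 9/10.
After stage 1 the state is |-x⟩; P(|-y⟩) = |⟨-y|-x⟩|² = 1/2.
Joint probability = 9/10 × 1/2 = 0.450.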